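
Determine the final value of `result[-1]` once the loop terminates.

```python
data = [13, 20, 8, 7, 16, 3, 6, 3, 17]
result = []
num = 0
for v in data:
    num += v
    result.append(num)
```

Let's trace through this code step by step.

Initialize: data = [13, 20, 8, 7, 16, 3, 6, 3, 17]
Initialize: result = []
Initialize: num = 0
Entering loop: for v in data:
After iteration 1: v = 13, result = [13], num = 13
After iteration 2: v = 20, result = [13, 33], num = 33
After iteration 3: v = 8, result = [13, 33, 41], num = 41
After iteration 4: v = 7, result = [13, 33, 41, 48], num = 48
After iteration 5: v = 16, result = [13, 33, 41, 48, 64], num = 64
After iteration 6: v = 3, result = [13, 33, 41, 48, 64, 67], num = 67
After iteration 7: v = 6, result = [13, 33, 41, 48, 64, 67, 73], num = 73
After iteration 8: v = 3, result = [13, 33, 41, 48, 64, 67, 73, 76], num = 76
After iteration 9: v = 17, result = [13, 33, 41, 48, 64, 67, 73, 76, 93], num = 93
Loop ends.
result[-1] = 93

Final answer: 93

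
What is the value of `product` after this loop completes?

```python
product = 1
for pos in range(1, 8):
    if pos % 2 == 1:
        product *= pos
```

Let's trace through this code step by step.

Initialize: product = 1
Entering loop: for pos in range(1, 8):
After iteration 1: pos = 1, product = 1
After iteration 2: pos = 2, product = 1
After iteration 3: pos = 3, product = 3
After iteration 4: pos = 4, product = 3
After iteration 5: pos = 5, product = 15
After iteration 6: pos = 6, product = 15
After iteration 7: pos = 7, product = 105
Loop ends.

Final answer: 105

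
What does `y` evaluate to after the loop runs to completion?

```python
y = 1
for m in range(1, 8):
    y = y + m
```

Let's trace through this code step by step.

Initialize: y = 1
Entering loop: for m in range(1, 8):
After iteration 1: m = 1, y = 2
After iteration 2: m = 2, y = 4
After iteration 3: m = 3, y = 7
After iteration 4: m = 4, y = 11
After iteration 5: m = 5, y = 16
After iteration 6: m = 6, y = 22
After iteration 7: m = 7, y = 29
Loop ends.

Final answer: 29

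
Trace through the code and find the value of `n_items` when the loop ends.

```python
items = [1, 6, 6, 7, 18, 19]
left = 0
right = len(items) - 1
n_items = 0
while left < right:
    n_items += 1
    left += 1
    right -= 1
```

Let's trace through this code step by step.

Initialize: items = [1, 6, 6, 7, 18, 19]
Initialize: left = 0
Initialize: right = 5
Initialize: n_items = 0
Entering loop: while left < right:
After iteration 1: left = 1, right = 4, n_items = 1
After iteration 2: left = 2, right = 3, n_items = 2
After iteration 3: left = 3, right = 2, n_items = 3
Loop ends.

Final answer: 3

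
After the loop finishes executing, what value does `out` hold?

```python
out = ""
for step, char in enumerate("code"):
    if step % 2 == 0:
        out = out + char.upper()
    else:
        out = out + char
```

Let's trace through this code step by step.

Initialize: out = ''
Entering loop: for step, char in enumerate("code"):
After iteration 1: step = 0, char = 'c', out = 'C'
After iteration 2: step = 1, char = 'o', out = 'Co'
After iteration 3: step = 2, char = 'd', out = 'CoD'
After iteration 4: step = 3, char = 'e', out = 'CoDe'
Loop ends.

Final answer: 'CoDe'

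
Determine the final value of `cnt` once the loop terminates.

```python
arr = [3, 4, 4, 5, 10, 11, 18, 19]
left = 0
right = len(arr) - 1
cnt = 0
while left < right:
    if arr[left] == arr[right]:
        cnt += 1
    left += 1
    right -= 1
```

Let's trace through this code step by step.

Initialize: arr = [3, 4, 4, 5, 10, 11, 18, 19]
Initialize: left = 0
Initialize: right = 7
Initialize: cnt = 0
Entering loop: while left < right:
After iteration 1: left = 1, right = 6, cnt = 0
After iteration 2: left = 2, right = 5, cnt = 0
After iteration 3: left = 3, right = 4, cnt = 0
After iteration 4: left = 4, right = 3, cnt = 0
Loop ends.

Final answer: 0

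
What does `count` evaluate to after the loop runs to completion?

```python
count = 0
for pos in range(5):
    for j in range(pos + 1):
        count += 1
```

Let's trace through this code step by step.

Initialize: count = 0
Entering loop: for pos in range(5):
After iteration 1: pos = 0, count = 1, j = 0
After iteration 2: pos = 1, count = 3, j = 1
After iteration 3: pos = 2, count = 6, j = 2
After iteration 4: pos = 3, count = 10, j = 3
After iteration 5: pos = 4, count = 15, j = 4
Loop ends.

Final answer: 15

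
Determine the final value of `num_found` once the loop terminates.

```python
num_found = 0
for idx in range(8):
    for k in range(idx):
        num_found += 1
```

Let's trace through this code step by step.

Initialize: num_found = 0
Entering loop: for idx in range(8):
After iteration 1: idx = 0, num_found = 0
After iteration 2: idx = 1, num_found = 1, k = 0
After iteration 3: idx = 2, num_found = 3, k = 1
After iteration 4: idx = 3, num_found = 6, k = 2
After iteration 5: idx = 4, num_found = 10, k = 3
After iteration 6: idx = 5, num_found = 15, k = 4
After iteration 7: idx = 6, num_found = 21, k = 5
After iteration 8: idx = 7, num_found = 28, k = 6
Loop ends.

Final answer: 28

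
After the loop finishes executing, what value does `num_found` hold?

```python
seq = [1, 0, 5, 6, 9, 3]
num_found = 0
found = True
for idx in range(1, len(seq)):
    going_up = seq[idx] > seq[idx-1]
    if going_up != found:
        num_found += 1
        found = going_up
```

Let's trace through this code step by step.

Initialize: seq = [1, 0, 5, 6, 9, 3]
Initialize: num_found = 0
Initialize: found = True
Entering loop: for idx in range(1, len(seq)):
After iteration 1: idx = 1, num_found = 1, found = False, going_up = False
After iteration 2: idx = 2, num_found = 2, found = True, going_up = True
After iteration 3: idx = 3, num_found = 2, found = True, going_up = True
After iteration 4: idx = 4, num_found = 2, found = True, going_up = True
After iteration 5: idx = 5, num_found = 3, found = False, going_up = False
Loop ends.

Final answer: 3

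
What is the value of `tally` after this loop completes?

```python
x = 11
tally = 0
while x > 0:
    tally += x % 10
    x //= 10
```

Let's trace through this code step by step.

Initialize: x = 11
Initialize: tally = 0
Entering loop: while x > 0:
After iteration 1: x = 1, tally = 1
After iteration 2: x = 0, tally = 2
Loop ends.

Final answer: 2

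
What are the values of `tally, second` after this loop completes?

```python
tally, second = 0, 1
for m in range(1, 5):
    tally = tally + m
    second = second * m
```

Let's trace through this code step by step.

Initialize: tally = 0
Initialize: second = 1
Entering loop: for m in range(1, 5):
After iteration 1: m = 1, tally = 1, second = 1
After iteration 2: m = 2, tally = 3, second = 2
After iteration 3: m = 3, tally = 6, second = 6
After iteration 4: m = 4, tally = 10, second = 24
Loop ends.

Final answer: 10, 24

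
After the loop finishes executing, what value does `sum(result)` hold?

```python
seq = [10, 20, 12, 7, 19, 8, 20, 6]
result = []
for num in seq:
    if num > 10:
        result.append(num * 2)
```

Let's trace through this code step by step.

Initialize: seq = [10, 20, 12, 7, 19, 8, 20, 6]
Initialize: result = []
Entering loop: for num in seq:
After iteration 1: num = 10, result = []
After iteration 2: num = 20, result = [40]
After iteration 3: num = 12, result = [40, 24]
After iteration 4: num = 7, result = [40, 24]
After iteration 5: num = 19, result = [40, 24, 38]
After iteration 6: num = 8, result = [40, 24, 38]
After iteration 7: num = 20, result = [40, 24, 38, 40]
After iteration 8: num = 6, result = [40, 24, 38, 40]
Loop ends.
sum(result) = 142

Final answer: 142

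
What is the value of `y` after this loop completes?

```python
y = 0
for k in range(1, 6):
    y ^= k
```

Let's trace through this code step by step.

Initialize: y = 0
Entering loop: for k in range(1, 6):
After iteration 1: k = 1, y = 1
After iteration 2: k = 2, y = 3
After iteration 3: k = 3, y = 0
After iteration 4: k = 4, y = 4
After iteration 5: k = 5, y = 1
Loop ends.

Final answer: 1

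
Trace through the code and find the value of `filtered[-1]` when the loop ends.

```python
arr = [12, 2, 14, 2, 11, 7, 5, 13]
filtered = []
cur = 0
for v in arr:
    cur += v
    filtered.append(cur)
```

Let's trace through this code step by step.

Initialize: arr = [12, 2, 14, 2, 11, 7, 5, 13]
Initialize: filtered = []
Initialize: cur = 0
Entering loop: for v in arr:
After iteration 1: v = 12, filtered = [12], cur = 12
After iteration 2: v = 2, filtered = [12, 14], cur = 14
After iteration 3: v = 14, filtered = [12, 14, 28], cur = 28
After iteration 4: v = 2, filtered = [12, 14, 28, 30], cur = 30
After iteration 5: v = 11, filtered = [12, 14, 28, 30, 41], cur = 41
After iteration 6: v = 7, filtered = [12, 14, 28, 30, 41, 48], cur = 48
After iteration 7: v = 5, filtered = [12, 14, 28, 30, 41, 48, 53], cur = 53
After iteration 8: v = 13, filtered = [12, 14, 28, 30, 41, 48, 53, 66], cur = 66
Loop ends.
filtered[-1] = 66

Final answer: 66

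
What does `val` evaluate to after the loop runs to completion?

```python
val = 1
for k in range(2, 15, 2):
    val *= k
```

Let's trace through this code step by step.

Initialize: val = 1
Entering loop: for k in range(2, 15, 2):
After iteration 1: k = 2, val = 2
After iteration 2: k = 4, val = 8
After iteration 3: k = 6, val = 48
After iteration 4: k = 8, val = 384
After iteration 5: k = 10, val = 3840
After iteration 6: k = 12, val = 46080
After iteration 7: k = 14, val = 645120
Loop ends.

Final answer: 645120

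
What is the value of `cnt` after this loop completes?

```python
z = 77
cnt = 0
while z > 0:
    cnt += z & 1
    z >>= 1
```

Let's trace through this code step by step.

Initialize: z = 77
Initialize: cnt = 0
Entering loop: while z > 0:
After iteration 1: z = 38, cnt = 1
After iteration 2: z = 19, cnt = 1
After iteration 3: z = 9, cnt = 2
After iteration 4: z = 4, cnt = 3
After iteration 5: z = 2, cnt = 3
After iteration 6: z = 1, cnt = 3
After iteration 7: z = 0, cnt = 4
Loop ends.

Final answer: 4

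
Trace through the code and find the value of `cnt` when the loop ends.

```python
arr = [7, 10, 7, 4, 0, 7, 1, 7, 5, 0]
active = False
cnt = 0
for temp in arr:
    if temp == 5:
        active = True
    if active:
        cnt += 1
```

Let's trace through this code step by step.

Initialize: arr = [7, 10, 7, 4, 0, 7, 1, 7, 5, 0]
Initialize: active = False
Initialize: cnt = 0
Entering loop: for temp in arr:
After iteration 1: temp = 7, active = False, cnt = 0
After iteration 2: temp = 10, active = False, cnt = 0
After iteration 3: temp = 7, active = False, cnt = 0
After iteration 4: temp = 4, active = False, cnt = 0
After iteration 5: temp = 0, active = False, cnt = 0
After iteration 6: temp = 7, active = False, cnt = 0
After iteration 7: temp = 1, active = False, cnt = 0
After iteration 8: temp = 7, active = False, cnt = 0
After iteration 9: temp = 5, active = True, cnt = 1
After iteration 10: temp = 0, active = True, cnt = 2
Loop ends.

Final answer: 2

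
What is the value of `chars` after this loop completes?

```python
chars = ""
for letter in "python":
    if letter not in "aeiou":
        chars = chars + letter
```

Let's trace through this code step by step.

Initialize: chars = ''
Entering loop: for letter in "python":
After iteration 1: letter = 'p', chars = 'p'
After iteration 2: letter = 'y', chars = 'py'
After iteration 3: letter = 't', chars = 'pyt'
After iteration 4: letter = 'h', chars = 'pyth'
After iteration 5: letter = 'o', chars = 'pyth'
After iteration 6: letter = 'n', chars = 'pythn'
Loop ends.

Final answer: 'pythn'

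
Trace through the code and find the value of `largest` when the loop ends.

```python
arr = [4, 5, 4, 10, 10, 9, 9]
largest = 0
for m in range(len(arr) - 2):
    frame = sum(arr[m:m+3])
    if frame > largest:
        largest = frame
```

Let's trace through this code step by step.

Initialize: arr = [4, 5, 4, 10, 10, 9, 9]
Initialize: largest = 0
Entering loop: for m in range(len(arr) - 2):
After iteration 1: m = 0, largest = 13, frame = 13
After iteration 2: m = 1, largest = 19, frame = 19
After iteration 3: m = 2, largest = 24, frame = 24
After iteration 4: m = 3, largest = 29, frame = 29
After iteration 5: m = 4, largest = 29, frame = 28
Loop ends.

Final answer: 29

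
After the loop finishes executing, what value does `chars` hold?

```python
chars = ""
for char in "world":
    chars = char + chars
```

Let's trace through this code step by step.

Initialize: chars = ''
Entering loop: for char in "world":
After iteration 1: char = 'w', chars = 'w'
After iteration 2: char = 'o', chars = 'ow'
After iteration 3: char = 'r', chars = 'row'
After iteration 4: char = 'l', chars = 'lrow'
After iteration 5: char = 'd', chars = 'dlrow'
Loop ends.

Final answer: 'dlrow'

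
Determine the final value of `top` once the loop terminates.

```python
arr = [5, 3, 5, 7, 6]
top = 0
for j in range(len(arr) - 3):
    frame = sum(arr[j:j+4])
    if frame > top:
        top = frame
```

Let's trace through this code step by step.

Initialize: arr = [5, 3, 5, 7, 6]
Initialize: top = 0
Entering loop: for j in range(len(arr) - 3):
After iteration 1: j = 0, top = 20, frame = 20
After iteration 2: j = 1, top = 21, frame = 21
Loop ends.

Final answer: 21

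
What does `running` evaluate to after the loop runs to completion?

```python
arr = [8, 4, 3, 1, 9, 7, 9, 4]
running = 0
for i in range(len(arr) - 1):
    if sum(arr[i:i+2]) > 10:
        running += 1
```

Let's trace through this code step by step.

Initialize: arr = [8, 4, 3, 1, 9, 7, 9, 4]
Initialize: running = 0
Entering loop: for i in range(len(arr) - 1):
After iteration 1: i = 0, running = 1
After iteration 2: i = 1, running = 1
After iteration 3: i = 2, running = 1
After iteration 4: i = 3, running = 1
After iteration 5: i = 4, running = 2
After iteration 6: i = 5, running = 3
After iteration 7: i = 6, running = 4
Loop ends.

Final answer: 4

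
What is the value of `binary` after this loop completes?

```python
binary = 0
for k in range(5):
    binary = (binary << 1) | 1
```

Let's trace through this code step by step.

Initialize: binary = 0
Entering loop: for k in range(5):
After iteration 1: k = 0, binary = 1
After iteration 2: k = 1, binary = 3
After iteration 3: k = 2, binary = 7
After iteration 4: k = 3, binary = 15
After iteration 5: k = 4, binary = 31
Loop ends.

Final answer: 31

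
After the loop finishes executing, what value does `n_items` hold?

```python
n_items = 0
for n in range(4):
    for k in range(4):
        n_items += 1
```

Let's trace through this code step by step.

Initialize: n_items = 0
Entering loop: for n in range(4):
After iteration 1: n = 0, n_items = 4
After iteration 2: n = 1, n_items = 8
After iteration 3: n = 2, n_items = 12
After iteration 4: n = 3, n_items = 16
Loop ends.

Final answer: 16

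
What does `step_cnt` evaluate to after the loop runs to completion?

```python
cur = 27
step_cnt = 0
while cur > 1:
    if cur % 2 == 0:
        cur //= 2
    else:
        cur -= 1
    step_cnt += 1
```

Let's trace through this code step by step.

Initialize: cur = 27
Initialize: step_cnt = 0
Entering loop: while cur > 1:
After iteration 1: cur = 26, step_cnt = 1
After iteration 2: cur = 13, step_cnt = 2
After iteration 3: cur = 12, step_cnt = 3
After iteration 4: cur = 6, step_cnt = 4
After iteration 5: cur = 3, step_cnt = 5
After iteration 6: cur = 2, step_cnt = 6
After iteration 7: cur = 1, step_cnt = 7
Loop ends.

Final answer: 7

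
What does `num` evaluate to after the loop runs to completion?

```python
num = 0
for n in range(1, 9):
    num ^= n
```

Let's trace through this code step by step.

Initialize: num = 0
Entering loop: for n in range(1, 9):
After iteration 1: n = 1, num = 1
After iteration 2: n = 2, num = 3
After iteration 3: n = 3, num = 0
After iteration 4: n = 4, num = 4
After iteration 5: n = 5, num = 1
After iteration 6: n = 6, num = 7
After iteration 7: n = 7, num = 0
After iteration 8: n = 8, num = 8
Loop ends.

Final answer: 8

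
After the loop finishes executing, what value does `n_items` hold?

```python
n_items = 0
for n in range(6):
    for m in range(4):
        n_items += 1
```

Let's trace through this code step by step.

Initialize: n_items = 0
Entering loop: for n in range(6):
After iteration 1: n = 0, n_items = 4
After iteration 2: n = 1, n_items = 8
After iteration 3: n = 2, n_items = 12
After iteration 4: n = 3, n_items = 16
After iteration 5: n = 4, n_items = 20
After iteration 6: n = 5, n_items = 24
Loop ends.

Final answer: 24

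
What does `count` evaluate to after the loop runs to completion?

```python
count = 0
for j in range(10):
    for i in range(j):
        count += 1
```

Let's trace through this code step by step.

Initialize: count = 0
Entering loop: for j in range(10):
After iteration 1: j = 0, count = 0
After iteration 2: j = 1, count = 1, i = 0
After iteration 3: j = 2, count = 3, i = 1
After iteration 4: j = 3, count = 6, i = 2
After iteration 5: j = 4, count = 10, i = 3
After iteration 6: j = 5, count = 15, i = 4
After iteration 7: j = 6, count = 21, i = 5
After iteration 8: j = 7, count = 28, i = 6
After iteration 9: j = 8, count = 36, i = 7
After iteration 10: j = 9, count = 45, i = 8
Loop ends.

Final answer: 45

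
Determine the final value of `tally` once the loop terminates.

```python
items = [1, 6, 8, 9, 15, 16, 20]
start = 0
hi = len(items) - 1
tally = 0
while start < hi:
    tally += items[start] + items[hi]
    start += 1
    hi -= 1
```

Let's trace through this code step by step.

Initialize: items = [1, 6, 8, 9, 15, 16, 20]
Initialize: start = 0
Initialize: hi = 6
Initialize: tally = 0
Entering loop: while start < hi:
After iteration 1: start = 1, hi = 5, tally = 21
After iteration 2: start = 2, hi = 4, tally = 43
After iteration 3: start = 3, hi = 3, tally = 66
Loop ends.

Final answer: 66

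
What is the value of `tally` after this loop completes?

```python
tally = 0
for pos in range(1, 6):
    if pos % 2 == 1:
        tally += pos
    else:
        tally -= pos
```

Let's trace through this code step by step.

Initialize: tally = 0
Entering loop: for pos in range(1, 6):
After iteration 1: pos = 1, tally = 1
After iteration 2: pos = 2, tally = -1
After iteration 3: pos = 3, tally = 2
After iteration 4: pos = 4, tally = -2
After iteration 5: pos = 5, tally = 3
Loop ends.

Final answer: 3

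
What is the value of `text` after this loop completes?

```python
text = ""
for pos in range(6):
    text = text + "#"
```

Let's trace through this code step by step.

Initialize: text = ''
Entering loop: for pos in range(6):
After iteration 1: pos = 0, text = '#'
After iteration 2: pos = 1, text = '##'
After iteration 3: pos = 2, text = '###'
After iteration 4: pos = 3, text = '####'
After iteration 5: pos = 4, text = '#####'
After iteration 6: pos = 5, text = '######'
Loop ends.

Final answer: '######'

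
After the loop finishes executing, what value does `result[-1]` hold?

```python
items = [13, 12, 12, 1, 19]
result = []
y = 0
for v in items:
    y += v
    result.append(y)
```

Let's trace through this code step by step.

Initialize: items = [13, 12, 12, 1, 19]
Initialize: result = []
Initialize: y = 0
Entering loop: for v in items:
After iteration 1: v = 13, result = [13], y = 13
After iteration 2: v = 12, result = [13, 25], y = 25
After iteration 3: v = 12, result = [13, 25, 37], y = 37
After iteration 4: v = 1, result = [13, 25, 37, 38], y = 38
After iteration 5: v = 19, result = [13, 25, 37, 38, 57], y = 57
Loop ends.
result[-1] = 57

Final answer: 57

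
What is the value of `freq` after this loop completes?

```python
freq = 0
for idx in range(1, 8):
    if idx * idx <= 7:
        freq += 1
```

Let's trace through this code step by step.

Initialize: freq = 0
Entering loop: for idx in range(1, 8):
After iteration 1: idx = 1, freq = 1
After iteration 2: idx = 2, freq = 2
After iteration 3: idx = 3, freq = 2
After iteration 4: idx = 4, freq = 2
After iteration 5: idx = 5, freq = 2
After iteration 6: idx = 6, freq = 2
After iteration 7: idx = 7, freq = 2
Loop ends.

Final answer: 2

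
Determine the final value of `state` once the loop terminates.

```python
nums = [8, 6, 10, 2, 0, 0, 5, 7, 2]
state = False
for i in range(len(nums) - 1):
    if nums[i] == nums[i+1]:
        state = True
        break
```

Let's trace through this code step by step.

Initialize: nums = [8, 6, 10, 2, 0, 0, 5, 7, 2]
Initialize: state = False
Entering loop: for i in range(len(nums) - 1):
After iteration 1: i = 0, state = False
After iteration 2: i = 1, state = False
After iteration 3: i = 2, state = False
After iteration 4: i = 3, state = False
After iteration 5: i = 4, state = True
Loop ends.

Final answer: True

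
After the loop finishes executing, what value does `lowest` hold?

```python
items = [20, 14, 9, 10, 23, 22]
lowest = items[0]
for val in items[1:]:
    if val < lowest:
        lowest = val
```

Let's trace through this code step by step.

Initialize: items = [20, 14, 9, 10, 23, 22]
Initialize: lowest = 20
Entering loop: for val in items[1:]:
After iteration 1: val = 14, lowest = 14
After iteration 2: val = 9, lowest = 9
After iteration 3: val = 10, lowest = 9
After iteration 4: val = 23, lowest = 9
After iteration 5: val = 22, lowest = 9
Loop ends.

Final answer: 9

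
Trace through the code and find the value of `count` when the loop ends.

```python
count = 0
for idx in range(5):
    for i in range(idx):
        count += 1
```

Let's trace through this code step by step.

Initialize: count = 0
Entering loop: for idx in range(5):
After iteration 1: idx = 0, count = 0
After iteration 2: idx = 1, count = 1, i = 0
After iteration 3: idx = 2, count = 3, i = 1
After iteration 4: idx = 3, count = 6, i = 2
After iteration 5: idx = 4, count = 10, i = 3
Loop ends.

Final answer: 10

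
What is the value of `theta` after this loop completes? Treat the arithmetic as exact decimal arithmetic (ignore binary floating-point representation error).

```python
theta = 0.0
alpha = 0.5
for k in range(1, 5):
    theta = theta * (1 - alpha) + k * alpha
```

Let's trace through this code step by step.

Initialize: theta = 0.0
Initialize: alpha = 0.5
Entering loop: for k in range(1, 5):
After iteration 1: k = 1, theta = 0.5
After iteration 2: k = 2, theta = 1.25
After iteration 3: k = 3, theta = 2.125
After iteration 4: k = 4, theta = 3.0625
Loop ends.

Final answer: 3.0625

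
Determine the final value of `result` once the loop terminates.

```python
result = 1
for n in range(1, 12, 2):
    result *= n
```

Let's trace through this code step by step.

Initialize: result = 1
Entering loop: for n in range(1, 12, 2):
After iteration 1: n = 1, result = 1
After iteration 2: n = 3, result = 3
After iteration 3: n = 5, result = 15
After iteration 4: n = 7, result = 105
After iteration 5: n = 9, result = 945
After iteration 6: n = 11, result = 10395
Loop ends.

Final answer: 10395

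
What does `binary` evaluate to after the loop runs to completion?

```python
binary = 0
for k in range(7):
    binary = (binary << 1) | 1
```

Let's trace through this code step by step.

Initialize: binary = 0
Entering loop: for k in range(7):
After iteration 1: k = 0, binary = 1
After iteration 2: k = 1, binary = 3
After iteration 3: k = 2, binary = 7
After iteration 4: k = 3, binary = 15
After iteration 5: k = 4, binary = 31
After iteration 6: k = 5, binary = 63
After iteration 7: k = 6, binary = 127
Loop ends.

Final answer: 127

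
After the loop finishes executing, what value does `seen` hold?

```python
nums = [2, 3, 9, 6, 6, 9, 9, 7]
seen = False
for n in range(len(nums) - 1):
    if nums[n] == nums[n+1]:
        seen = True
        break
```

Let's trace through this code step by step.

Initialize: nums = [2, 3, 9, 6, 6, 9, 9, 7]
Initialize: seen = False
Entering loop: for n in range(len(nums) - 1):
After iteration 1: n = 0, seen = False
After iteration 2: n = 1, seen = False
After iteration 3: n = 2, seen = False
After iteration 4: n = 3, seen = True
Loop ends.

Final answer: True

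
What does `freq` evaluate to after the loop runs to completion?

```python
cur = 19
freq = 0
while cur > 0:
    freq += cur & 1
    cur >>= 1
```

Let's trace through this code step by step.

Initialize: cur = 19
Initialize: freq = 0
Entering loop: while cur > 0:
After iteration 1: cur = 9, freq = 1
After iteration 2: cur = 4, freq = 2
After iteration 3: cur = 2, freq = 2
After iteration 4: cur = 1, freq = 2
After iteration 5: cur = 0, freq = 3
Loop ends.

Final answer: 3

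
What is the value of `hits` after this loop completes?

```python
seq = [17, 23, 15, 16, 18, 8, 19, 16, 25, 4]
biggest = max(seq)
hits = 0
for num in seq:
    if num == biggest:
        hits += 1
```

Let's trace through this code step by step.

Initialize: seq = [17, 23, 15, 16, 18, 8, 19, 16, 25, 4]
Initialize: biggest = 25
Initialize: hits = 0
Entering loop: for num in seq:
After iteration 1: num = 17, hits = 0
After iteration 2: num = 23, hits = 0
After iteration 3: num = 15, hits = 0
After iteration 4: num = 16, hits = 0
After iteration 5: num = 18, hits = 0
After iteration 6: num = 8, hits = 0
After iteration 7: num = 19, hits = 0
After iteration 8: num = 16, hits = 0
After iteration 9: num = 25, hits = 1
After iteration 10: num = 4, hits = 1
Loop ends.

Final answer: 1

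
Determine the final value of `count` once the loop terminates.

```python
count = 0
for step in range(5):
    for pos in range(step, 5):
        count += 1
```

Let's trace through this code step by step.

Initialize: count = 0
Entering loop: for step in range(5):
After iteration 1: step = 0, count = 5
After iteration 2: step = 1, count = 9
After iteration 3: step = 2, count = 12
After iteration 4: step = 3, count = 14
After iteration 5: step = 4, count = 15
Loop ends.

Final answer: 15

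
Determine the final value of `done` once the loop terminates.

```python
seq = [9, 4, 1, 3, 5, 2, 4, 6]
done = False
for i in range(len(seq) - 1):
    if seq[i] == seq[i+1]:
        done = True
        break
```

Let's trace through this code step by step.

Initialize: seq = [9, 4, 1, 3, 5, 2, 4, 6]
Initialize: done = False
Entering loop: for i in range(len(seq) - 1):
After iteration 1: i = 0, done = False
After iteration 2: i = 1, done = False
After iteration 3: i = 2, done = False
After iteration 4: i = 3, done = False
After iteration 5: i = 4, done = False
After iteration 6: i = 5, done = False
After iteration 7: i = 6, done = False
Loop ends.

Final answer: False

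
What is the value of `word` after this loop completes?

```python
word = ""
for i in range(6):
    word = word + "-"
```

Let's trace through this code step by step.

Initialize: word = ''
Entering loop: for i in range(6):
After iteration 1: i = 0, word = '-'
After iteration 2: i = 1, word = '--'
After iteration 3: i = 2, word = '---'
After iteration 4: i = 3, word = '----'
After iteration 5: i = 4, word = '-----'
After iteration 6: i = 5, word = '------'
Loop ends.

Final answer: '------'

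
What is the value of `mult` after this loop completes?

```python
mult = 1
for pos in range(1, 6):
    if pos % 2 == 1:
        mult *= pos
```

Let's trace through this code step by step.

Initialize: mult = 1
Entering loop: for pos in range(1, 6):
After iteration 1: pos = 1, mult = 1
After iteration 2: pos = 2, mult = 1
After iteration 3: pos = 3, mult = 3
After iteration 4: pos = 4, mult = 3
After iteration 5: pos = 5, mult = 15
Loop ends.

Final answer: 15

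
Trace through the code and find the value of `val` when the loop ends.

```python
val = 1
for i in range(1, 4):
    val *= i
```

Let's trace through this code step by step.

Initialize: val = 1
Entering loop: for i in range(1, 4):
After iteration 1: i = 1, val = 1
After iteration 2: i = 2, val = 2
After iteration 3: i = 3, val = 6
Loop ends.

Final answer: 6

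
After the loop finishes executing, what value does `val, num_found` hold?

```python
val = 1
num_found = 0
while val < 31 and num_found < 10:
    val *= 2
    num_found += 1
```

Let's trace through this code step by step.

Initialize: val = 1
Initialize: num_found = 0
Entering loop: while val < 31 and num_found < 10:
After iteration 1: val = 2, num_found = 1
After iteration 2: val = 4, num_found = 2
After iteration 3: val = 8, num_found = 3
After iteration 4: val = 16, num_found = 4
After iteration 5: val = 32, num_found = 5
Loop ends.

Final answer: 32, 5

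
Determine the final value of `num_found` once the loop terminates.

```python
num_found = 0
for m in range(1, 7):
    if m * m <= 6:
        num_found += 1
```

Let's trace through this code step by step.

Initialize: num_found = 0
Entering loop: for m in range(1, 7):
After iteration 1: m = 1, num_found = 1
After iteration 2: m = 2, num_found = 2
After iteration 3: m = 3, num_found = 2
After iteration 4: m = 4, num_found = 2
After iteration 5: m = 5, num_found = 2
After iteration 6: m = 6, num_found = 2
Loop ends.

Final answer: 2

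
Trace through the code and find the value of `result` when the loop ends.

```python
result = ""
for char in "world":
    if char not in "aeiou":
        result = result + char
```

Let's trace through this code step by step.

Initialize: result = ''
Entering loop: for char in "world":
After iteration 1: char = 'w', result = 'w'
After iteration 2: char = 'o', result = 'w'
After iteration 3: char = 'r', result = 'wr'
After iteration 4: char = 'l', result = 'wrl'
After iteration 5: char = 'd', result = 'wrld'
Loop ends.

Final answer: 'wrld'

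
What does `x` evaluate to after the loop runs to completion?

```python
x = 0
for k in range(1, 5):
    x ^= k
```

Let's trace through this code step by step.

Initialize: x = 0
Entering loop: for k in range(1, 5):
After iteration 1: k = 1, x = 1
After iteration 2: k = 2, x = 3
After iteration 3: k = 3, x = 0
After iteration 4: k = 4, x = 4
Loop ends.

Final answer: 4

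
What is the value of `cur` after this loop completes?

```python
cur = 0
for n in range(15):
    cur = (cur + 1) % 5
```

Let's trace through this code step by step.

Initialize: cur = 0
Entering loop: for n in range(15):
After iteration 1: n = 0, cur = 1
After iteration 2: n = 1, cur = 2
After iteration 3: n = 2, cur = 3
After iteration 4: n = 3, cur = 4
After iteration 5: n = 4, cur = 0
After iteration 6: n = 5, cur = 1
After iteration 7: n = 6, cur = 2
After iteration 8: n = 7, cur = 3
After iteration 9: n = 8, cur = 4
After iteration 10: n = 9, cur = 0
After iteration 11: n = 10, cur = 1
After iteration 12: n = 11, cur = 2
After iteration 13: n = 12, cur = 3
After iteration 14: n = 13, cur = 4
After iteration 15: n = 14, cur = 0
Loop ends.

Final answer: 0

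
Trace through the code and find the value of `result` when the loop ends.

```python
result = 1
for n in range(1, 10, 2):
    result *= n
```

Let's trace through this code step by step.

Initialize: result = 1
Entering loop: for n in range(1, 10, 2):
After iteration 1: n = 1, result = 1
After iteration 2: n = 3, result = 3
After iteration 3: n = 5, result = 15
After iteration 4: n = 7, result = 105
After iteration 5: n = 9, result = 945
Loop ends.

Final answer: 945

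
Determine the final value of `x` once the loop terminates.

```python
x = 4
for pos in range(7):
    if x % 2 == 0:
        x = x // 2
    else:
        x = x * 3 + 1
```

Let's trace through this code step by step.

Initialize: x = 4
Entering loop: for pos in range(7):
After iteration 1: pos = 0, x = 2
After iteration 2: pos = 1, x = 1
After iteration 3: pos = 2, x = 4
After iteration 4: pos = 3, x = 2
After iteration 5: pos = 4, x = 1
After iteration 6: pos = 5, x = 4
After iteration 7: pos = 6, x = 2
Loop ends.

Final answer: 2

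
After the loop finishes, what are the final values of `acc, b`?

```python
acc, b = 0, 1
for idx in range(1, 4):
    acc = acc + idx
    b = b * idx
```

Let's trace through this code step by step.

Initialize: acc = 0
Initialize: b = 1
Entering loop: for idx in range(1, 4):
After iteration 1: idx = 1, acc = 1, b = 1
After iteration 2: idx = 2, acc = 3, b = 2
After iteration 3: idx = 3, acc = 6, b = 6
Loop ends.

Final answer: 6, 6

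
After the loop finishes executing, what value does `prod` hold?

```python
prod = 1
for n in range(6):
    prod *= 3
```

Let's trace through this code step by step.

Initialize: prod = 1
Entering loop: for n in range(6):
After iteration 1: n = 0, prod = 3
After iteration 2: n = 1, prod = 9
After iteration 3: n = 2, prod = 27
After iteration 4: n = 3, prod = 81
After iteration 5: n = 4, prod = 243
After iteration 6: n = 5, prod = 729
Loop ends.

Final answer: 729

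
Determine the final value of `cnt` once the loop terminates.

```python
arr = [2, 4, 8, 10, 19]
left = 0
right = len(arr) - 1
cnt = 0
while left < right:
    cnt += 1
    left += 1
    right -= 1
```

Let's trace through this code step by step.

Initialize: arr = [2, 4, 8, 10, 19]
Initialize: left = 0
Initialize: right = 4
Initialize: cnt = 0
Entering loop: while left < right:
After iteration 1: left = 1, right = 3, cnt = 1
After iteration 2: left = 2, right = 2, cnt = 2
Loop ends.

Final answer: 2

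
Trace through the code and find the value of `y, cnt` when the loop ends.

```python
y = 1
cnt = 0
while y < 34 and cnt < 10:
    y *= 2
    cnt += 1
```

Let's trace through this code step by step.

Initialize: y = 1
Initialize: cnt = 0
Entering loop: while y < 34 and cnt < 10:
After iteration 1: y = 2, cnt = 1
After iteration 2: y = 4, cnt = 2
After iteration 3: y = 8, cnt = 3
After iteration 4: y = 16, cnt = 4
After iteration 5: y = 32, cnt = 5
After iteration 6: y = 64, cnt = 6
Loop ends.

Final answer: 64, 6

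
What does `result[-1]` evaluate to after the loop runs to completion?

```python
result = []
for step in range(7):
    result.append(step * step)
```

Let's trace through this code step by step.

Initialize: result = []
Entering loop: for step in range(7):
After iteration 1: step = 0, result = [0]
After iteration 2: step = 1, result = [0, 1]
After iteration 3: step = 2, result = [0, 1, 4]
After iteration 4: step = 3, result = [0, 1, 4, 9]
After iteration 5: step = 4, result = [0, 1, 4, 9, 16]
After iteration 6: step = 5, result = [0, 1, 4, 9, 16, 25]
After iteration 7: step = 6, result = [0, 1, 4, 9, 16, 25, 36]
Loop ends.
result[-1] = 36

Final answer: 36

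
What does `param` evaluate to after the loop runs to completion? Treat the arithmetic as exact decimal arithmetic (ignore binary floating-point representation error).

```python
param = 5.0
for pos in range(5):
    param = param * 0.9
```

Let's trace through this code step by step.

Initialize: param = 5.0
Entering loop: for pos in range(5):
After iteration 1: pos = 0, param = 4.5
After iteration 2: pos = 1, param = 4.05
After iteration 3: pos = 2, param = 3.645
After iteration 4: pos = 3, param = 3.2805
After iteration 5: pos = 4, param = 2.95245
Loop ends.

Final answer: 2.95245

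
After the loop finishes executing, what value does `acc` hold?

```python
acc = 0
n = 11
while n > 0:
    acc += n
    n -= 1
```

Let's trace through this code step by step.

Initialize: acc = 0
Initialize: n = 11
Entering loop: while n > 0:
After iteration 1: acc = 11, n = 10
After iteration 2: acc = 21, n = 9
After iteration 3: acc = 30, n = 8
After iteration 4: acc = 38, n = 7
After iteration 5: acc = 45, n = 6
After iteration 6: acc = 51, n = 5
After iteration 7: acc = 56, n = 4
After iteration 8: acc = 60, n = 3
After iteration 9: acc = 63, n = 2
After iteration 10: acc = 65, n = 1
After iteration 11: acc = 66, n = 0
Loop ends.

Final answer: 66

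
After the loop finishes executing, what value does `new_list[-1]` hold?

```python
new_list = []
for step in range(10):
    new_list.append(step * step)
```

Let's trace through this code step by step.

Initialize: new_list = []
Entering loop: for step in range(10):
After iteration 1: step = 0, new_list = [0]
After iteration 2: step = 1, new_list = [0, 1]
After iteration 3: step = 2, new_list = [0, 1, 4]
After iteration 4: step = 3, new_list = [0, 1, 4, 9]
After iteration 5: step = 4, new_list = [0, 1, 4, 9, 16]
After iteration 6: step = 5, new_list = [0, 1, 4, 9, 16, 25]
After iteration 7: step = 6, new_list = [0, 1, 4, 9, 16, 25, 36]
After iteration 8: step = 7, new_list = [0, 1, 4, 9, 16, 25, 36, 49]
After iteration 9: step = 8, new_list = [0, 1, 4, 9, 16, 25, 36, 49, 64]
After iteration 10: step = 9, new_list = [0, 1, 4, 9, 16, 25, 36, 49, 64, 81]
Loop ends.
new_list[-1] = 81

Final answer: 81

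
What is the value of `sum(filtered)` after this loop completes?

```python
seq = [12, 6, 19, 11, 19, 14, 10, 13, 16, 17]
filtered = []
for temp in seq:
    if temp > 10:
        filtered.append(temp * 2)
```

Let's trace through this code step by step.

Initialize: seq = [12, 6, 19, 11, 19, 14, 10, 13, 16, 17]
Initialize: filtered = []
Entering loop: for temp in seq:
After iteration 1: temp = 12, filtered = [24]
After iteration 2: temp = 6, filtered = [24]
After iteration 3: temp = 19, filtered = [24, 38]
After iteration 4: temp = 11, filtered = [24, 38, 22]
After iteration 5: temp = 19, filtered = [24, 38, 22, 38]
After iteration 6: temp = 14, filtered = [24, 38, 22, 38, 28]
After iteration 7: temp = 10, filtered = [24, 38, 22, 38, 28]
After iteration 8: temp = 13, filtered = [24, 38, 22, 38, 28, 26]
After iteration 9: temp = 16, filtered = [24, 38, 22, 38, 28, 26, 32]
After iteration 10: temp = 17, filtered = [24, 38, 22, 38, 28, 26, 32, 34]
Loop ends.
sum(filtered) = 242

Final answer: 242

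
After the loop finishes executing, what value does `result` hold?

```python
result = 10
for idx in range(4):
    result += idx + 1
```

Let's trace through this code step by step.

Initialize: result = 10
Entering loop: for idx in range(4):
After iteration 1: idx = 0, result = 11
After iteration 2: idx = 1, result = 13
After iteration 3: idx = 2, result = 16
After iteration 4: idx = 3, result = 20
Loop ends.

Final answer: 20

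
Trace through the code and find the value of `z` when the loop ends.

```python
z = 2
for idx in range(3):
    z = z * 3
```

Let's trace through this code step by step.

Initialize: z = 2
Entering loop: for idx in range(3):
After iteration 1: idx = 0, z = 6
After iteration 2: idx = 1, z = 18
After iteration 3: idx = 2, z = 54
Loop ends.

Final answer: 54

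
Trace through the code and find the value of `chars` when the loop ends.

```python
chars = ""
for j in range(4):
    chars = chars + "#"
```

Let's trace through this code step by step.

Initialize: chars = ''
Entering loop: for j in range(4):
After iteration 1: j = 0, chars = '#'
After iteration 2: j = 1, chars = '##'
After iteration 3: j = 2, chars = '###'
After iteration 4: j = 3, chars = '####'
Loop ends.

Final answer: '####'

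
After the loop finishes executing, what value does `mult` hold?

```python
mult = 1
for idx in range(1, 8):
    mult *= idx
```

Let's trace through this code step by step.

Initialize: mult = 1
Entering loop: for idx in range(1, 8):
After iteration 1: idx = 1, mult = 1
After iteration 2: idx = 2, mult = 2
After iteration 3: idx = 3, mult = 6
After iteration 4: idx = 4, mult = 24
After iteration 5: idx = 5, mult = 120
After iteration 6: idx = 6, mult = 720
After iteration 7: idx = 7, mult = 5040
Loop ends.

Final answer: 5040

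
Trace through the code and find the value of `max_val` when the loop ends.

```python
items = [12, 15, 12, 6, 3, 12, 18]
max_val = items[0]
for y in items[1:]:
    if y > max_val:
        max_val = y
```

Let's trace through this code step by step.

Initialize: items = [12, 15, 12, 6, 3, 12, 18]
Initialize: max_val = 12
Entering loop: for y in items[1:]:
After iteration 1: y = 15, max_val = 15
After iteration 2: y = 12, max_val = 15
After iteration 3: y = 6, max_val = 15
After iteration 4: y = 3, max_val = 15
After iteration 5: y = 12, max_val = 15
After iteration 6: y = 18, max_val = 18
Loop ends.

Final answer: 18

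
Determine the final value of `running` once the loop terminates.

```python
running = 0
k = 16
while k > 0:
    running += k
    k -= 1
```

Let's trace through this code step by step.

Initialize: running = 0
Initialize: k = 16
Entering loop: while k > 0:
After iteration 1: running = 16, k = 15
After iteration 2: running = 31, k = 14
After iteration 3: running = 45, k = 13
After iteration 4: running = 58, k = 12
After iteration 5: running = 70, k = 11
After iteration 6: running = 81, k = 10
After iteration 7: running = 91, k = 9
After iteration 8: running = 100, k = 8
After iteration 9: running = 108, k = 7
After iteration 10: running = 115, k = 6
After iteration 11: running = 121, k = 5
After iteration 12: running = 126, k = 4
After iteration 13: running = 130, k = 3
After iteration 14: running = 133, k = 2
After iteration 15: running = 135, k = 1
After iteration 16: running = 136, k = 0
Loop ends.

Final answer: 136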